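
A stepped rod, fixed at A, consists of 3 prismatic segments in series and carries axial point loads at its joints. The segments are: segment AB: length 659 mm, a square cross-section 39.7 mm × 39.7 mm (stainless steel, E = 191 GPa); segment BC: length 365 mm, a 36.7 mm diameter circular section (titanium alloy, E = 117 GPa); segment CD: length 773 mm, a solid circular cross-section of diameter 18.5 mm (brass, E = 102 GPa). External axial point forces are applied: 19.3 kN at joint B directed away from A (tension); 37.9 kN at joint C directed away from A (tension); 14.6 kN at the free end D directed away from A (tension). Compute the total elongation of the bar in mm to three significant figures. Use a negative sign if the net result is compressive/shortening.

0.724 mm

Internal axial forces (sectioning from the free end, tension +): N_CD = 14.6 kN, N_BC = 52.5 kN, N_AB = 71.8 kN.
A_AB = 1576 mm².
A_BC = 1058 mm².
A_CD = 268.8 mm².
δ_AB = 71800·659/(1576·191000) = 0.1572 mm
δ_BC = 52500·365/(1058·117000) = 0.1548 mm
δ_CD = 14600·773/(268.8·102000) = 0.4116 mm
δ = Σδ_i = 0.7236 mm.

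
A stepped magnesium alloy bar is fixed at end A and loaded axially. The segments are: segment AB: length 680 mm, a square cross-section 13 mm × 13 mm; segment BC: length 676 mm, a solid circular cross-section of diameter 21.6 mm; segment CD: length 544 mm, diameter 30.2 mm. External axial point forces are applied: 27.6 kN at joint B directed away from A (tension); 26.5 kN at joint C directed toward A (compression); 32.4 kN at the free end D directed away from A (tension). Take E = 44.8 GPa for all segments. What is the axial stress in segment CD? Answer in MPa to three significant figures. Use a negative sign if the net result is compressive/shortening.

Internal axial forces (sectioning from the free end, tension +): N_CD = 32.4 kN, N_BC = 5.9 kN, N_AB = 33.5 kN.
A_CD = 716.3 mm².
σ_CD = N_CD/A_CD = 32400/716.3 = 45.23 MPa.

45.2 MPa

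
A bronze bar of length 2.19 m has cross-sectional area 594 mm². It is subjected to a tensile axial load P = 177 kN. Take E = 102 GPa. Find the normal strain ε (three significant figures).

σ = N/A = 298 MPa; ε = σ/E = 298/102000 = 2.921e-03.

0.00292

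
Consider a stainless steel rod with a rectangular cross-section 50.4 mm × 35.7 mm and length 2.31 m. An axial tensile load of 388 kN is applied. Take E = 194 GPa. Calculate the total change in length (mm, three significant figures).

A = 1799 mm².
δ_mech = NL/(AE) = 388000·2310/(1799·194000) = 2.568 mm.

2.57 mm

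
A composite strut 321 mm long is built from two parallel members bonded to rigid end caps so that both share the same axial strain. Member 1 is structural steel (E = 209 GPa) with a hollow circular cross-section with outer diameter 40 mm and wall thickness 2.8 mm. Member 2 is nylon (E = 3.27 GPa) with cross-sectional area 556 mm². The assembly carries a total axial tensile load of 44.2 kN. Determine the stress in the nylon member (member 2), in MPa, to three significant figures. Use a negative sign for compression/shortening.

A_1 = 327.2 mm².
Equal strain + equilibrium ⇒ each member carries load in proportion to AE: A₁E₁ = 68390000 N, A₂E₂ = 1818000 N, ΣAE = 70210000 N.
σ₂ = P·E₂/ΣAE = 44200·3270/70210000 = 2.059 MPa.

2.06 MPa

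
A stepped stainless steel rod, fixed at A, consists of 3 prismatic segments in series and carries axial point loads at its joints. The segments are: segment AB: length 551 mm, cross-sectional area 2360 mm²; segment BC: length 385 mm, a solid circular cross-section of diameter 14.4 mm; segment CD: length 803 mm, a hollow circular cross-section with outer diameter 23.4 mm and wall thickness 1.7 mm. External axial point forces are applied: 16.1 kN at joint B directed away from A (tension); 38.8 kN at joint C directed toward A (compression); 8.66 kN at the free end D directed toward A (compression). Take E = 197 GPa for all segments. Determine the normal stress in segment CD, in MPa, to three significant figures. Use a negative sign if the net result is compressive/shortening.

Internal axial forces (sectioning from the free end, tension +): N_CD = -8.66 kN, N_BC = -47.46 kN, N_AB = -31.36 kN.
A_CD = 115.9 mm².
σ_CD = N_CD/A_CD = -8660/115.9 = -74.72 MPa.

-74.7 MPa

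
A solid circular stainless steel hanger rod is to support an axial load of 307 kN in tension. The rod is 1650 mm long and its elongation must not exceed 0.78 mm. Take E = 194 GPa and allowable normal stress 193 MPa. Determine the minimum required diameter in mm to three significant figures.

Required area A ≥ P/σ_allow = 307000/193 = 1591 mm².
For a solid circular section, d ≥ √(4A/π) = 45 mm.
Elongation limit: A ≥ PL/(Eδ_allow) = 307000·1650/(194000·0.78) = 3348 mm² ⇒ d ≥ 65.29 mm.
The elongation limit governs.

65.3 mm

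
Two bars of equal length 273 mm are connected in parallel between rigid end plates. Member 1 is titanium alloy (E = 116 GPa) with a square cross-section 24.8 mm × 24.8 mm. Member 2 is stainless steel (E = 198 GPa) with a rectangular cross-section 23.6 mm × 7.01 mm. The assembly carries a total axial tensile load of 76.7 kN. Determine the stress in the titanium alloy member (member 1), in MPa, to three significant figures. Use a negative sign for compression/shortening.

A_1 = 615 mm².
A_2 = 165.4 mm².
Equal strain + equilibrium ⇒ each member carries load in proportion to AE: A₁E₁ = 71340000 N, A₂E₂ = 32760000 N, ΣAE = 104100000 N.
σ₁ = P·E₁/ΣAE = 76700·116000/104100000 = 85.47 MPa.

85.5 MPa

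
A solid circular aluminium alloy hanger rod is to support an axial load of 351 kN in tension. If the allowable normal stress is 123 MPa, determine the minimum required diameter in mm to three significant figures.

60.3 mm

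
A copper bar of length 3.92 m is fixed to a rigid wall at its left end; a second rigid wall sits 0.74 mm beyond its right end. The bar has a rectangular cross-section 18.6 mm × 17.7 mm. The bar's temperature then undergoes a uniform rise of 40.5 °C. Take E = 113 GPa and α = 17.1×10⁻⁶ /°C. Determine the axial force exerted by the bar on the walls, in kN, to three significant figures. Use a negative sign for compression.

-18.7 kN

Free thermal expansion αLΔT = 17.1e-6 · 3920 · 40.5 = 2.715 mm.
The walls engage after the gap closes; constrained expansion = 2.715 − 0.74 = 1.975 mm.
The walls impose strain ε = −(1.975)/3920 = -5.0377e-04; σ = Eε = 113000 · -5.0377e-04 = -56.93 MPa.
Wall reaction R = σ·A = -56.93·329.2 = -18740 N = -18.74 kN.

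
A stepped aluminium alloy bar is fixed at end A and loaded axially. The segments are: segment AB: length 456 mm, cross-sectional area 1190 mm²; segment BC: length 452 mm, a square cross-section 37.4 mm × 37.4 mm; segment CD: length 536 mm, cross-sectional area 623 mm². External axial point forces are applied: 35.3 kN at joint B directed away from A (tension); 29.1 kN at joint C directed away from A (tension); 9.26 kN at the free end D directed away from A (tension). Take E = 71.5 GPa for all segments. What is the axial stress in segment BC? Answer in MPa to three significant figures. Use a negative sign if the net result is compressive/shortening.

Internal axial forces (sectioning from the free end, tension +): N_CD = 9.26 kN, N_BC = 38.36 kN, N_AB = 73.66 kN.
A_BC = 1399 mm².
σ_BC = N_BC/A_BC = 38360/1399 = 27.42 MPa.

27.4 MPa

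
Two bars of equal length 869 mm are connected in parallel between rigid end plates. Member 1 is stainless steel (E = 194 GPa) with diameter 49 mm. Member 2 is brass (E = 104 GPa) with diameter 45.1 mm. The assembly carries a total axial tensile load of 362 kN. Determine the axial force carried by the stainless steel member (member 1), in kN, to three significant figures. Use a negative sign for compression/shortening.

249 kN

A_1 = 1886 mm².
A_2 = 1598 mm².
Equal strain + equilibrium ⇒ each member carries load in proportion to AE: A₁E₁ = 365800000 N, A₂E₂ = 166100000 N, ΣAE = 532000000 N.
F₁ = P·A₁E₁/ΣAE = 362000·365800000/532000000 = 248900 N.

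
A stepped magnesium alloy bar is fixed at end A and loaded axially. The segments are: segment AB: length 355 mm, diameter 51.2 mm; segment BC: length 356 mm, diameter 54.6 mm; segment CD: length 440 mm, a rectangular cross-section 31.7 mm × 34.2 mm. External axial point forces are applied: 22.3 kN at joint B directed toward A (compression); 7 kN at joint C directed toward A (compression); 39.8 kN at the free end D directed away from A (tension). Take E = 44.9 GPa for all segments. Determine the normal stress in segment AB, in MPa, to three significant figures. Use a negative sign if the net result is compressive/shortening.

5.10 MPa

Internal axial forces (sectioning from the free end, tension +): N_CD = 39.8 kN, N_BC = 32.8 kN, N_AB = 10.5 kN.
A_AB = 2059 mm².
σ_AB = N_AB/A_AB = 10500/2059 = 5.1 MPa.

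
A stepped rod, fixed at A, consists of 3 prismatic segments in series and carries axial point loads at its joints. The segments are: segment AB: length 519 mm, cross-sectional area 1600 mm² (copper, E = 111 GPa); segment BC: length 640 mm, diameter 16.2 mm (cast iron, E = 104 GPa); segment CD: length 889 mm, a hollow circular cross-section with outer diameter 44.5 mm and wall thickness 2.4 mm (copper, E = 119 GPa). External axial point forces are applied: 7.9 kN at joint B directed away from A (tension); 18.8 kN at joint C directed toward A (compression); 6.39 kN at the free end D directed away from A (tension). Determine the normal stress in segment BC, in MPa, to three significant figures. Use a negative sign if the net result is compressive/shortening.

-60.2 MPa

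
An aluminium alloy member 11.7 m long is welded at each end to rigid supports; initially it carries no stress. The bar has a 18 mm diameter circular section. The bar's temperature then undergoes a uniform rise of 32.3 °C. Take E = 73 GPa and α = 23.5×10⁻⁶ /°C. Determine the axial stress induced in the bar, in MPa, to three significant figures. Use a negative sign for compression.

-55.4 MPa

Free thermal expansion αLΔT = 23.5e-6 · 11700 · 32.3 = 8.881 mm.
The walls impose strain ε = −(8.881)/11700 = -7.5905e-04; σ = Eε = 73000 · -7.5905e-04 = -55.41 MPa.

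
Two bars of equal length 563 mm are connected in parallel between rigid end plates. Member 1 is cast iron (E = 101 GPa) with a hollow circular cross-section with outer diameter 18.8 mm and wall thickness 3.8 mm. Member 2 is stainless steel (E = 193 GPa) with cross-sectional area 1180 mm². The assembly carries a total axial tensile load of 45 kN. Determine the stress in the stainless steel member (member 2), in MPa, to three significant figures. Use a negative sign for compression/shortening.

A_1 = 179.1 mm².
Equal strain + equilibrium ⇒ each member carries load in proportion to AE: A₁E₁ = 18090000 N, A₂E₂ = 227700000 N, ΣAE = 245800000 N.
σ₂ = P·E₂/ΣAE = 45000·193000/245800000 = 35.33 MPa.

35.3 MPa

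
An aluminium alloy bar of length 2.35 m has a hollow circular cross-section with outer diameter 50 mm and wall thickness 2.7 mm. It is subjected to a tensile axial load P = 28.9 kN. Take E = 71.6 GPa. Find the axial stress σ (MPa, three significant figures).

72.0 MPa

A = 401.2 mm².
σ = N/A = 28900/401.2 = 72.03 MPa.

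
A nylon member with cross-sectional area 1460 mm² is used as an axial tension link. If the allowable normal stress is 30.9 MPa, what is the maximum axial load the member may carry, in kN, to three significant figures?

45.1 kN

P_max = σ_allow · A = 30.9 · 1460 = 45110 N = 45.11 kN.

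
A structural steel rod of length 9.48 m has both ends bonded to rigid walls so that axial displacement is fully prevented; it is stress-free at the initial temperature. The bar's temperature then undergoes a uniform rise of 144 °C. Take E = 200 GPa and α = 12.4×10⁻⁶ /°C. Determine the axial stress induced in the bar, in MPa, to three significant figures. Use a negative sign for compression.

Free thermal expansion αLΔT = 12.4e-6 · 9480 · 144 = 16.93 mm.
The walls impose strain ε = −(16.93)/9480 = -1.7856e-03; σ = Eε = 200000 · -1.7856e-03 = -357.1 MPa.

-357 MPa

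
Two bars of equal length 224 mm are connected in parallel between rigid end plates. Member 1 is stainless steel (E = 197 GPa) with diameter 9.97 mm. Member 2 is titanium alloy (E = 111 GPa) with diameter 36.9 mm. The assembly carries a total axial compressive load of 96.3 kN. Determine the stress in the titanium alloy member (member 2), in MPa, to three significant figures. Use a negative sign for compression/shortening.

-79.7 MPa

A_1 = 78.07 mm².
A_2 = 1069 mm².
Equal strain + equilibrium ⇒ each member carries load in proportion to AE: A₁E₁ = 15380000 N, A₂E₂ = 118700000 N, ΣAE = 134100000 N.
σ₂ = P·E₂/ΣAE = -96300·111000/134100000 = -79.72 MPa.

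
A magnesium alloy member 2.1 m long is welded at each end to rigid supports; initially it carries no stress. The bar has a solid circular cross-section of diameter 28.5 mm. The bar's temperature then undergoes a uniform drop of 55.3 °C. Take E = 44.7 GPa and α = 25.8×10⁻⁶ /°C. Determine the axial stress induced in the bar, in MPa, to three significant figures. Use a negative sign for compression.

63.8 MPa

Free thermal expansion αLΔT = 25.8e-6 · 2100 · -55.3 = -2.996 mm.
The walls impose strain ε = −(-2.996)/2100 = 1.4267e-03; σ = Eε = 44700 · 1.4267e-03 = 63.78 MPa.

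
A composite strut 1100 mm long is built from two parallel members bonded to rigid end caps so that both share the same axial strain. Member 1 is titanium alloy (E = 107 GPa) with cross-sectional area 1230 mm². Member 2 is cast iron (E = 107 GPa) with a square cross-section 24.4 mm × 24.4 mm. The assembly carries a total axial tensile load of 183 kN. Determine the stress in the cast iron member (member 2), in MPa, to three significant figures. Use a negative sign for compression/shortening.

100 MPa

A_2 = 595.4 mm².
Equal strain + equilibrium ⇒ each member carries load in proportion to AE: A₁E₁ = 131600000 N, A₂E₂ = 63700000 N, ΣAE = 195300000 N.
σ₂ = P·E₂/ΣAE = 183000·107000/195300000 = 100.3 MPa.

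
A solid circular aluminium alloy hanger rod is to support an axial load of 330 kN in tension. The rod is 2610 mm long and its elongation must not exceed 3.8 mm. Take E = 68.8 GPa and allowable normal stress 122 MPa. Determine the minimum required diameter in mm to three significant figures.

64.8 mm

Required area A ≥ P/σ_allow = 330000/122 = 2705 mm².
For a solid circular section, d ≥ √(4A/π) = 58.69 mm.
Elongation limit: A ≥ PL/(Eδ_allow) = 330000·2610/(68800·3.8) = 3294 mm² ⇒ d ≥ 64.77 mm.
The elongation limit governs.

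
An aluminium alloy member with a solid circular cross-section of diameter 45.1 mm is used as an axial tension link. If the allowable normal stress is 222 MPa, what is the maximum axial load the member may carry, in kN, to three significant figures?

355 kN

A = 1598 mm².
P_max = σ_allow · A = 222 · 1598 = 354600 N = 354.6 kN.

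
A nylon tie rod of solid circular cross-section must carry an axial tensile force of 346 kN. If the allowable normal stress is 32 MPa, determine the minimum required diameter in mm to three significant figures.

117 mm

Required area A ≥ P/σ_allow = 346000/32 = 10810 mm².
For a solid circular section, d ≥ √(4A/π) = 117.3 mm.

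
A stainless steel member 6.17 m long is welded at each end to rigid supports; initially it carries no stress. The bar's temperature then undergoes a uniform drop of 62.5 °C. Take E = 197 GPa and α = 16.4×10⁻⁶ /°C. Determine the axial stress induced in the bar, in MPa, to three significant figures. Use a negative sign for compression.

Free thermal expansion αLΔT = 16.4e-6 · 6170 · -62.5 = -6.324 mm.
The walls impose strain ε = −(-6.324)/6170 = 1.0250e-03; σ = Eε = 197000 · 1.0250e-03 = 201.9 MPa.

202 MPa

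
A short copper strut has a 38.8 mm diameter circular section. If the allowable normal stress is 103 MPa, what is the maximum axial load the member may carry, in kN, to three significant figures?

A = 1182 mm².
P_max = σ_allow · A = 103 · 1182 = 121800 N = 121.8 kN.

122 kN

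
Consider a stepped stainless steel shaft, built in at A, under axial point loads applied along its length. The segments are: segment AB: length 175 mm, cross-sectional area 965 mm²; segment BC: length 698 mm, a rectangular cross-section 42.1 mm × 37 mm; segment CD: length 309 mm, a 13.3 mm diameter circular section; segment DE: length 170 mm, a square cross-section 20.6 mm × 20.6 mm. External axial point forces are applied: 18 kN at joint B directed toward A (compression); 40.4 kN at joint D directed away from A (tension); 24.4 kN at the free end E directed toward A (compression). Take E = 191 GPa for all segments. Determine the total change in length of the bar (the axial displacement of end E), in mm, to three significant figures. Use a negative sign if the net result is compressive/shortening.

0.171 mm

Internal axial forces (sectioning from the free end, tension +): N_DE = -24.4 kN, N_CD = 16 kN, N_BC = 16 kN, N_AB = -2 kN.
A_BC = 1558 mm².
A_CD = 138.9 mm².
A_DE = 424.4 mm².
δ_AB = -2000·175/(965·191000) = -0.001899 mm
δ_BC = 16000·698/(1558·191000) = 0.03754 mm
δ_CD = 16000·309/(138.9·191000) = 0.1863 mm
δ_DE = -24400·170/(424.4·191000) = -0.05118 mm
δ = Σδ_i = 0.1708 mm.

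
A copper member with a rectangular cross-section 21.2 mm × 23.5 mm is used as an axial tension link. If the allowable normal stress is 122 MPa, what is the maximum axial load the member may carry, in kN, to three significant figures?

60.8 kN

A = 498.2 mm².
P_max = σ_allow · A = 122 · 498.2 = 60780 N = 60.78 kN.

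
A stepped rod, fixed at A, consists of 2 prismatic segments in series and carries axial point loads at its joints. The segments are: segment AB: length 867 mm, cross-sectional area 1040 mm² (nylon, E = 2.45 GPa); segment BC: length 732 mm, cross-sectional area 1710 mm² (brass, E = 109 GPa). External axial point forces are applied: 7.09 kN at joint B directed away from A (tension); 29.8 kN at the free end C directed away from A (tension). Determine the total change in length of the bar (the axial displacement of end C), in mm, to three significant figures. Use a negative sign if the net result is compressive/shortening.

Internal axial forces (sectioning from the free end, tension +): N_BC = 29.8 kN, N_AB = 36.89 kN.
δ_AB = 36890·867/(1040·2450) = 12.55 mm
δ_BC = 29800·732/(1710·109000) = 0.117 mm
δ = Σδ_i = 12.67 mm.

12.7 mm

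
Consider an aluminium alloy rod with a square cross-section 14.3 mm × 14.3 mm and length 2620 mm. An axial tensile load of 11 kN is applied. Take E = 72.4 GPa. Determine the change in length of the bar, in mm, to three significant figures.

A = 204.5 mm².
δ_mech = NL/(AE) = 11000·2620/(204.5·72400) = 1.947 mm.

1.95 mm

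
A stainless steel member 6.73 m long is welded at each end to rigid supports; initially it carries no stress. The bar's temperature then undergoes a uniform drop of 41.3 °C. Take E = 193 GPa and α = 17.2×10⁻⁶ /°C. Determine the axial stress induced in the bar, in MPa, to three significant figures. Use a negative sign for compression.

137 MPa

Free thermal expansion αLΔT = 17.2e-6 · 6730 · -41.3 = -4.781 mm.
The walls impose strain ε = −(-4.781)/6730 = 7.1036e-04; σ = Eε = 193000 · 7.1036e-04 = 137.1 MPa.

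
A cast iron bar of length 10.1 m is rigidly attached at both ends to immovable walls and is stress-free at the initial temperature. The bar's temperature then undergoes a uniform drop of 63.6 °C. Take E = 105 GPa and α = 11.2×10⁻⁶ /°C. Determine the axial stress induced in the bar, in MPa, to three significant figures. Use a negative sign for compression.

Free thermal expansion αLΔT = 11.2e-6 · 10100 · -63.6 = -7.194 mm.
The walls impose strain ε = −(-7.194)/10100 = 7.1232e-04; σ = Eε = 105000 · 7.1232e-04 = 74.79 MPa.

74.8 MPa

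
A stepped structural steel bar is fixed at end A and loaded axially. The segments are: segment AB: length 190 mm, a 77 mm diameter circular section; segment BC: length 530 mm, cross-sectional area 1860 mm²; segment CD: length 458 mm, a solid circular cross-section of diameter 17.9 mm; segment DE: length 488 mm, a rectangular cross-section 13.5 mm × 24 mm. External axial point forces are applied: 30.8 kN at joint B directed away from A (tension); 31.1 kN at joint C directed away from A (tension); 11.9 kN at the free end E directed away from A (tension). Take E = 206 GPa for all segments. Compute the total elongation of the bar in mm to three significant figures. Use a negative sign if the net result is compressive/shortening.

Internal axial forces (sectioning from the free end, tension +): N_DE = 11.9 kN, N_CD = 11.9 kN, N_BC = 43 kN, N_AB = 73.8 kN.
A_AB = 4657 mm².
A_CD = 251.6 mm².
A_DE = 324 mm².
δ_AB = 73800·190/(4657·206000) = 0.01462 mm
δ_BC = 43000·530/(1860·206000) = 0.05948 mm
δ_CD = 11900·458/(251.6·206000) = 0.1051 mm
δ_DE = 11900·488/(324·206000) = 0.08701 mm
δ = Σδ_i = 0.2662 mm.

0.266 mm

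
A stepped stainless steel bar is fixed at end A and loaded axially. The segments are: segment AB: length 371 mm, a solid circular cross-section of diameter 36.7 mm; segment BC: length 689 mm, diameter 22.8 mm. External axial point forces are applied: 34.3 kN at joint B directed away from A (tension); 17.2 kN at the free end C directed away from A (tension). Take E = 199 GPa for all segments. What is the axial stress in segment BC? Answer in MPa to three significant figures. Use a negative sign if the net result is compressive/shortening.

42.1 MPa

Internal axial forces (sectioning from the free end, tension +): N_BC = 17.2 kN, N_AB = 51.5 kN.
A_BC = 408.3 mm².
σ_BC = N_BC/A_BC = 17200/408.3 = 42.13 MPa.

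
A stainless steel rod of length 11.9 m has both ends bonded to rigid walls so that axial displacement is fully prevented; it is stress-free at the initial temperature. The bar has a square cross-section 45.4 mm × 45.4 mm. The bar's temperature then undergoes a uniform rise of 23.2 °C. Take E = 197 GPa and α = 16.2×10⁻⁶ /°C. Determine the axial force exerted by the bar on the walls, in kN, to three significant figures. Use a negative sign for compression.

-153 kN

Free thermal expansion αLΔT = 16.2e-6 · 11900 · 23.2 = 4.472 mm.
The walls impose strain ε = −(4.472)/11900 = -3.7584e-04; σ = Eε = 197000 · -3.7584e-04 = -74.04 MPa.
Wall reaction R = σ·A = -74.04·2061 = -152600 N = -152.6 kN.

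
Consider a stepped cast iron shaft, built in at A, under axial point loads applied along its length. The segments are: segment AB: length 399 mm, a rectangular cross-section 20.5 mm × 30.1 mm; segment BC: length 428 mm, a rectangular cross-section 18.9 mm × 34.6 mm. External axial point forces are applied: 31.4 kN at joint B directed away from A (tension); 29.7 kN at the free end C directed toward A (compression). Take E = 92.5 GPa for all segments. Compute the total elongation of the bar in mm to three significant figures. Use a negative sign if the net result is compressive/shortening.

Internal axial forces (sectioning from the free end, tension +): N_BC = -29.7 kN, N_AB = 1.7 kN.
A_AB = 617.1 mm².
A_BC = 653.9 mm².
δ_AB = 1700·399/(617.1·92500) = 0.01188 mm
δ_BC = -29700·428/(653.9·92500) = -0.2101 mm
δ = Σδ_i = -0.1983 mm.

-0.198 mm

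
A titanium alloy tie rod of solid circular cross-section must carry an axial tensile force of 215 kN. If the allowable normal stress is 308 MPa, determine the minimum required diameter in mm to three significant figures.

29.8 mm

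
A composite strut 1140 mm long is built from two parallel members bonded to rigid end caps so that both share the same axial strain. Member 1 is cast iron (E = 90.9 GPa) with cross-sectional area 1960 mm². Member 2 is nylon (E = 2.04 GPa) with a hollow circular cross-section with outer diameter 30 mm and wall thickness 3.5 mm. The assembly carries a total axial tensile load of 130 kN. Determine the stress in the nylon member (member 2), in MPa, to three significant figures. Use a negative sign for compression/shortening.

A_2 = 291.4 mm².
Equal strain + equilibrium ⇒ each member carries load in proportion to AE: A₁E₁ = 178200000 N, A₂E₂ = 594400 N, ΣAE = 178800000 N.
σ₂ = P·E₂/ΣAE = 130000·2040/178800000 = 1.484 MPa.

1.48 MPa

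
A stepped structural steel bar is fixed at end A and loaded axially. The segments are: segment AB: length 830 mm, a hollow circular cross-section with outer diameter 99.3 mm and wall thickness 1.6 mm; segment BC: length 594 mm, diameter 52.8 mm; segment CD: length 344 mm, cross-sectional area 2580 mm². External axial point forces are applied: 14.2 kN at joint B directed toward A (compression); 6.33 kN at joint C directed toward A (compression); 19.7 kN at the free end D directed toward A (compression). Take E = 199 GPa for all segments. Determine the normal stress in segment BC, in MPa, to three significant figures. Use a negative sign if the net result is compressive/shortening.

Internal axial forces (sectioning from the free end, tension +): N_CD = -19.7 kN, N_BC = -26.03 kN, N_AB = -40.23 kN.
A_BC = 2190 mm².
σ_BC = N_BC/A_BC = -26030/2190 = -11.89 MPa.

-11.9 MPa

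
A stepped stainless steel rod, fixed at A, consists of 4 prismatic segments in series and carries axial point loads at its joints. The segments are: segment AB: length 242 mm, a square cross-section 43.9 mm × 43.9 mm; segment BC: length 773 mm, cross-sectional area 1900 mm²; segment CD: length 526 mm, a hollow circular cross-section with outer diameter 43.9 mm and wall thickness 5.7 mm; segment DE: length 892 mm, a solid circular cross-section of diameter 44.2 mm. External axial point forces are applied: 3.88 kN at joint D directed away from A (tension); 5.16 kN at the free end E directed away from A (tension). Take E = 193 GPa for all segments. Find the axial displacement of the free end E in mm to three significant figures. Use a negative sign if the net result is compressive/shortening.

0.0765 mm

Internal axial forces (sectioning from the free end, tension +): N_DE = 5.16 kN, N_CD = 9.04 kN, N_BC = 9.04 kN, N_AB = 9.04 kN.
A_AB = 1927 mm².
A_CD = 684.1 mm².
A_DE = 1534 mm².
δ_AB = 9040·242/(1927·193000) = 0.005882 mm
δ_BC = 9040·773/(1900·193000) = 0.01906 mm
δ_CD = 9040·526/(684.1·193000) = 0.03602 mm
δ_DE = 5160·892/(1534·193000) = 0.01554 mm
δ = Σδ_i = 0.0765 mm.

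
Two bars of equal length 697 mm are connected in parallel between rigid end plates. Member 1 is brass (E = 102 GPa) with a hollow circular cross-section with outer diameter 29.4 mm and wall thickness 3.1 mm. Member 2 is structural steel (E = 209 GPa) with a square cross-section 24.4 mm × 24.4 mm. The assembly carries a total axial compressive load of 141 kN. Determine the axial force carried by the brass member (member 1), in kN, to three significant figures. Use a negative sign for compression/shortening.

-24.5 kN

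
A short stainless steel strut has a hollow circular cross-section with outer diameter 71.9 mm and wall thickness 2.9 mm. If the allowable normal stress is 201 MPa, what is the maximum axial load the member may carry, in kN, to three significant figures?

126 kN

A = 628.6 mm².
P_max = σ_allow · A = 201 · 628.6 = 126400 N = 126.4 kN.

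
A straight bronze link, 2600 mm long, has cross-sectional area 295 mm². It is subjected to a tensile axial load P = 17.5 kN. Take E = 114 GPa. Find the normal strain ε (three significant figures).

σ = N/A = 59.32 MPa; ε = σ/E = 59.32/114000 = 5.204e-04.

5.20e-04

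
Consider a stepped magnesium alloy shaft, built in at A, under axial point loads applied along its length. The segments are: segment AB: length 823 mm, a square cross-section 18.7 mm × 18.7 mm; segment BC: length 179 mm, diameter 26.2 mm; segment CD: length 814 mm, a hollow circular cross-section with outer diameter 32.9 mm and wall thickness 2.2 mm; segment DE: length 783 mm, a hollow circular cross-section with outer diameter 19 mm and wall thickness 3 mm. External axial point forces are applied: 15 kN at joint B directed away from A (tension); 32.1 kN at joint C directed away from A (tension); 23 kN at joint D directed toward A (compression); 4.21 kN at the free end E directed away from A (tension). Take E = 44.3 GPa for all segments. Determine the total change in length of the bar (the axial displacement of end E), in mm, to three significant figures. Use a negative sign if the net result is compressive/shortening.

0.470 mm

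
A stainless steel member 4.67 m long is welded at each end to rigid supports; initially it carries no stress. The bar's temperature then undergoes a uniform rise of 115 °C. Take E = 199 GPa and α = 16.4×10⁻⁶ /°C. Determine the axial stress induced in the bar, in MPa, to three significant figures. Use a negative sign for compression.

-375 MPa

Free thermal expansion αLΔT = 16.4e-6 · 4670 · 115 = 8.808 mm.
The walls impose strain ε = −(8.808)/4670 = -1.8860e-03; σ = Eε = 199000 · -1.8860e-03 = -375.3 MPa.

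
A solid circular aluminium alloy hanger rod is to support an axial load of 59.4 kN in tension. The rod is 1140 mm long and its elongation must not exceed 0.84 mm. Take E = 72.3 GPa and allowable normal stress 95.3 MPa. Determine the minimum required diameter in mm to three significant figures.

37.7 mm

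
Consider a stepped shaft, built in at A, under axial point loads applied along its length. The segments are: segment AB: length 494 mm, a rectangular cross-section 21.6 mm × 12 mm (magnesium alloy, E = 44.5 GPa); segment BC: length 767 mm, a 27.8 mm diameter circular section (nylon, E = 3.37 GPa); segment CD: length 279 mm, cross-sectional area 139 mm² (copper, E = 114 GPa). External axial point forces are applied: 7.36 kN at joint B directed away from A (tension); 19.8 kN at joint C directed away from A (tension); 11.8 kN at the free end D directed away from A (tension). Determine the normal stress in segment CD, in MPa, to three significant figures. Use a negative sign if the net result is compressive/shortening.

84.9 MPa

Internal axial forces (sectioning from the free end, tension +): N_CD = 11.8 kN, N_BC = 31.6 kN, N_AB = 38.96 kN.
σ_CD = N_CD/A_CD = 11800/139 = 84.89 MPa.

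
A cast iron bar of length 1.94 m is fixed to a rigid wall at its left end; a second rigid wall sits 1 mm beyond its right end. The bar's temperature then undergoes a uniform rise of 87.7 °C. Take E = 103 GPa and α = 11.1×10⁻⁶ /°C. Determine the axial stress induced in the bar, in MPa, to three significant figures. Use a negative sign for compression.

-47.2 MPa

Free thermal expansion αLΔT = 11.1e-6 · 1940 · 87.7 = 1.889 mm.
The walls engage after the gap closes; constrained expansion = 1.889 − 1 = 0.8885 mm.
The walls impose strain ε = −(0.8885)/1940 = -4.5801e-04; σ = Eε = 103000 · -4.5801e-04 = -47.17 MPa.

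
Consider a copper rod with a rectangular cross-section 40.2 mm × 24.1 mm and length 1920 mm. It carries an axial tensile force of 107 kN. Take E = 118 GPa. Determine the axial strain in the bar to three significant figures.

9.36e-04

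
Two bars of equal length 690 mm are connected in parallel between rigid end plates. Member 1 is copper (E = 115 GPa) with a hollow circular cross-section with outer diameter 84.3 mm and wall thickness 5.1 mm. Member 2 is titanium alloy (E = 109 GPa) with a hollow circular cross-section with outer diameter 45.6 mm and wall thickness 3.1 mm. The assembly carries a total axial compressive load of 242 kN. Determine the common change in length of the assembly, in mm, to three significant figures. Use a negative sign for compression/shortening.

-0.874 mm

A_1 = 1269 mm².
A_2 = 413.9 mm².
Equal strain + equilibrium ⇒ each member carries load in proportion to AE: A₁E₁ = 145900000 N, A₂E₂ = 45120000 N, ΣAE = 191000000 N.
δ = PL/ΣAE = -242000·690/191000000 = -0.874 mm.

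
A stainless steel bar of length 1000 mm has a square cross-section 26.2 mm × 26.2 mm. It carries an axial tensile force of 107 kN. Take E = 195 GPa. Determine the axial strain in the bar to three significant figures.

A = 686.4 mm².
σ = N/A = 155.9 MPa; ε = σ/E = 155.9/195000 = 7.994e-04.

7.99e-04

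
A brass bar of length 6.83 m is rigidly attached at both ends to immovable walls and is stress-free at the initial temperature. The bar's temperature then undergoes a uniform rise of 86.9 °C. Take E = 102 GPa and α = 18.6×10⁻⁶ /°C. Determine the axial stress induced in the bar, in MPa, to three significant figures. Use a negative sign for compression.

-165 MPa

Free thermal expansion αLΔT = 18.6e-6 · 6830 · 86.9 = 11.04 mm.
The walls impose strain ε = −(11.04)/6830 = -1.6163e-03; σ = Eε = 102000 · -1.6163e-03 = -164.9 MPa.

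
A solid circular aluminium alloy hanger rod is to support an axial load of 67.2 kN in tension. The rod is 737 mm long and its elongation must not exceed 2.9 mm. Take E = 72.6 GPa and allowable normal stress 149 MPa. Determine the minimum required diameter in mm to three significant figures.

Required area A ≥ P/σ_allow = 67200/149 = 451 mm².
For a solid circular section, d ≥ √(4A/π) = 23.96 mm.
Elongation limit: A ≥ PL/(Eδ_allow) = 67200·737/(72600·2.9) = 235.2 mm² ⇒ d ≥ 17.31 mm.
The stress limit governs.

24.0 mm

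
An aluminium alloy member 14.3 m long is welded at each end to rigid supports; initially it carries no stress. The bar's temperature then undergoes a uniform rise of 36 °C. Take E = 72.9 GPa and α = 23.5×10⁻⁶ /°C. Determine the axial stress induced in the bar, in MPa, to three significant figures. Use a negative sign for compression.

Free thermal expansion αLΔT = 23.5e-6 · 14300 · 36 = 12.1 mm.
The walls impose strain ε = −(12.1)/14300 = -8.4600e-04; σ = Eε = 72900 · -8.4600e-04 = -61.67 MPa.

-61.7 MPa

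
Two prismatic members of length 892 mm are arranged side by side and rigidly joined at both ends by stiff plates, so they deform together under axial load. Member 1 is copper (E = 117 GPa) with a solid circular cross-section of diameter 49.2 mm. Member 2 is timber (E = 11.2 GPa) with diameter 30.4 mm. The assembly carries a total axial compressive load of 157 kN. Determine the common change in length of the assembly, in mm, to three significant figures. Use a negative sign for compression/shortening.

A_1 = 1901 mm².
A_2 = 725.8 mm².
Equal strain + equilibrium ⇒ each member carries load in proportion to AE: A₁E₁ = 222400000 N, A₂E₂ = 8129000 N, ΣAE = 230600000 N.
δ = PL/ΣAE = -157000·892/230600000 = -0.6074 mm.

-0.607 mm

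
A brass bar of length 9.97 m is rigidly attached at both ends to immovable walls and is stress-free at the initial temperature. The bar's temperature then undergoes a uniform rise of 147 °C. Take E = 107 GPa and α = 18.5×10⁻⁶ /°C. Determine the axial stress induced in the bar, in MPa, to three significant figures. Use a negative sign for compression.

-291 MPa

Free thermal expansion αLΔT = 18.5e-6 · 9970 · 147 = 27.11 mm.
The walls impose strain ε = −(27.11)/9970 = -2.7195e-03; σ = Eε = 107000 · -2.7195e-03 = -291 MPa.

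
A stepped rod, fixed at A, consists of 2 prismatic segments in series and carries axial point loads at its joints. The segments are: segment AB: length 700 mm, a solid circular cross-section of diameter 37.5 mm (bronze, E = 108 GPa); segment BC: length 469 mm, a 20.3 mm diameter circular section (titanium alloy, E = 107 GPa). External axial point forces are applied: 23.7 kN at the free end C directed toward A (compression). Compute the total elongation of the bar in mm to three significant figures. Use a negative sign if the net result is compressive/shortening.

Internal axial forces (sectioning from the free end, tension +): N_BC = -23.7 kN, N_AB = -23.7 kN.
A_AB = 1104 mm².
A_BC = 323.7 mm².
δ_AB = -23700·700/(1104·108000) = -0.1391 mm
δ_BC = -23700·469/(323.7·107000) = -0.321 mm
δ = Σδ_i = -0.46 mm.

-0.460 mm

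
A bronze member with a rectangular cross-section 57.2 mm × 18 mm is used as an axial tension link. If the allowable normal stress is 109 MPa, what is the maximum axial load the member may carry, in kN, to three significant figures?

112 kN

A = 1030 mm².
P_max = σ_allow · A = 109 · 1030 = 112200 N = 112.2 kN.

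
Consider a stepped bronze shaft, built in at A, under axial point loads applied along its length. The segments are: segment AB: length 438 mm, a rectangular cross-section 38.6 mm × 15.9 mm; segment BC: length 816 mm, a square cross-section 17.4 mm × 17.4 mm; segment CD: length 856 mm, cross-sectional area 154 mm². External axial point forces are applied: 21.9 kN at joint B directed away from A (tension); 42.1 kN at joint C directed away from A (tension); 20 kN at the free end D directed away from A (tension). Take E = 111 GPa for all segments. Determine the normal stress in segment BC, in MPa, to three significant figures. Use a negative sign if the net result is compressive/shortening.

Internal axial forces (sectioning from the free end, tension +): N_CD = 20 kN, N_BC = 62.1 kN, N_AB = 84 kN.
A_BC = 302.8 mm².
σ_BC = N_BC/A_BC = 62100/302.8 = 205.1 MPa.

205 MPa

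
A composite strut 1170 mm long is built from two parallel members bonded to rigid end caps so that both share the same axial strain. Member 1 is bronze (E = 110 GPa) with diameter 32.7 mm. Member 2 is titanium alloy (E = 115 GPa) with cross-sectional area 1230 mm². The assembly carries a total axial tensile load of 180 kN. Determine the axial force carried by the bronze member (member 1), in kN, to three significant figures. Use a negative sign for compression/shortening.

A_1 = 839.8 mm².
Equal strain + equilibrium ⇒ each member carries load in proportion to AE: A₁E₁ = 92380000 N, A₂E₂ = 141400000 N, ΣAE = 233800000 N.
F₁ = P·A₁E₁/ΣAE = 180000·92380000/233800000 = 71110 N.

71.1 kN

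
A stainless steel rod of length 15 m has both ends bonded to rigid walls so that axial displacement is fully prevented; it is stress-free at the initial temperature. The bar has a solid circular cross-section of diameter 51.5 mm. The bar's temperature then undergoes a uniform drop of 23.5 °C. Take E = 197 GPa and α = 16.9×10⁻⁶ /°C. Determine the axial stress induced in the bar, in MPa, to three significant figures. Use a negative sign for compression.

Free thermal expansion αLΔT = 16.9e-6 · 15000 · -23.5 = -5.957 mm.
The walls impose strain ε = −(-5.957)/15000 = 3.9715e-04; σ = Eε = 197000 · 3.9715e-04 = 78.24 MPa.

78.2 MPa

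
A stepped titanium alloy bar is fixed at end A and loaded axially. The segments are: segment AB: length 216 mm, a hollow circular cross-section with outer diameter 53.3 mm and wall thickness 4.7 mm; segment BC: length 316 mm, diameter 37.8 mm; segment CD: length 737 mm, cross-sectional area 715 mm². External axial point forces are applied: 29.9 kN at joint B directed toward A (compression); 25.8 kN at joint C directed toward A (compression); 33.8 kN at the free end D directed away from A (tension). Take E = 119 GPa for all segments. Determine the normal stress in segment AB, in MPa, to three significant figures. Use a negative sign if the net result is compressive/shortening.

-30.5 MPa

Internal axial forces (sectioning from the free end, tension +): N_CD = 33.8 kN, N_BC = 8 kN, N_AB = -21.9 kN.
A_AB = 717.6 mm².
σ_AB = N_AB/A_AB = -21900/717.6 = -30.52 MPa.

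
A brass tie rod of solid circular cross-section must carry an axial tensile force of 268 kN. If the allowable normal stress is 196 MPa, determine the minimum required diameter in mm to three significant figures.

41.7 mm

Required area A ≥ P/σ_allow = 268000/196 = 1367 mm².
For a solid circular section, d ≥ √(4A/π) = 41.72 mm.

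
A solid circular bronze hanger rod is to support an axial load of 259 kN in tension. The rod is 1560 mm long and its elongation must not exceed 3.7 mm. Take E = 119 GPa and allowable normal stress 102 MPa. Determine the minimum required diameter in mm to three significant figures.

Required area A ≥ P/σ_allow = 259000/102 = 2539 mm².
For a solid circular section, d ≥ √(4A/π) = 56.86 mm.
Elongation limit: A ≥ PL/(Eδ_allow) = 259000·1560/(119000·3.7) = 917.6 mm² ⇒ d ≥ 34.18 mm.
The stress limit governs.

56.9 mm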